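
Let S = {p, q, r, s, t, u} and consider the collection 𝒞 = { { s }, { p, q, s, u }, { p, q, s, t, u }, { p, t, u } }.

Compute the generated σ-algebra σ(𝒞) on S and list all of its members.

Begin from { {}, { s }, { p, t, u }, { p, q, s, u }, { p, q, s, t, u }, S } (that is, 𝒞 plus ∅ and S).
Round 1: +5 →
  { r }  = complement { p, q, s, t, u }
  { r, t }  = complement { p, q, s, u }
  { q, r, s }  = complement { p, t, u }
  { p, s, t, u }  = { p, t, u } ∪ { s }
  { p, q, r, t, u }  = complement { s }
  (now 11)
Round 2 (7 new):
  { q, r }  = complement { p, s, t, u }
  { r, s }  = { r } ∪ { s }
  { r, s, t }  = { s } ∪ { r, t }
  { p, r, t, u }  = { r } ∪ { p, t, u }
  { q, r, s, t }  = { q, r, s } ∪ { r, t }
  { p, q, r, s, u }  = { p, q, s, u } ∪ { q, r, s }
  { p, r, s, t, u }  = { p, s, t, u } ∪ { r }
  (now 18)
Round 3 adds 7:
  { q }  = complement { p, r, s, t, u }
  { t }  = complement { p, q, r, s, u }
  { p, u }  = complement { q, r, s, t }
  { q, s }  = complement { p, r, t, u }
  { p, q, u }  = complement { r, s, t }
  { q, r, t }  = { q, r } ∪ { r, t }
  { p, q, t, u }  = complement { r, s }
  (now 25)
Round 4. New:
  { q, t }  = { q } ∪ { t }
  { s, t }  = { t } ∪ { s }
  { p, r, u }  = { p, u } ∪ { r }
  { p, s, u }  = complement { q, r, t }
  { q, s, t }  = { t } ∪ { q, s }
  { p, q, r, u }  = { p, u } ∪ { q, r }
  { p, r, s, u }  = { r, s } ∪ { p, u }
  (now 32)
Round 5: already closed under ᶜ and ∪.

Therefore σ(𝒞) = { {}, { q }, { r }, { s }, { t }, { p, u }, { q, r }, { q, s }, { q, t }, { r, s }, { r, t }, { s, t }, { p, q, u }, { p, r, u }, { p, s, u }, { p, t, u }, { q, r, s }, { q, r, t }, { q, s, t }, { r, s, t }, { p, q, r, u }, { p, q, s, u }, { p, q, t, u }, { p, r, s, u }, { p, r, t, u }, { p, s, t, u }, { q, r, s, t }, { p, q, r, s, u }, { p, q, r, t, u }, { p, q, s, t, u }, { p, r, s, t, u }, S } (|σ(𝒞)| = 32).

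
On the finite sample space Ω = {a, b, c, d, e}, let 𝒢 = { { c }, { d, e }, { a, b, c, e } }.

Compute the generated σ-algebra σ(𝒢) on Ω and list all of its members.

Seed the family with 𝒢 together with ∅ and Ω: { ∅, { c }, { d, e }, { a, b, c, e }, Ω }.
Pass 1. New:
  { d }  = complement { a, b, c, e }
  { a, b, c }  = complement { d, e }
  { c, d, e }  = { d, e } ∪ { c }
  { a, b, d, e }  = complement { c }
  |family| = 9
Pass 2: 3 new —
  { a, b }  = complement { c, d, e }
  { c, d }  = { c } ∪ { d }
  { a, b, c, d }  = { a, b, c } ∪ { d }
  |family| = 12
Pass 3 (3 new):
  { e }  = complement { a, b, c, d }
  { a, b, d }  = { a, b } ∪ { d }
  { a, b, e }  = complement { c, d }
  |family| = 15
Pass 4 (1 new):
  { c, e }  = complement { a, b, d }
  |family| = 16
Pass 5 adds nothing — fixpoint reached.

σ(𝒢) = { ∅, { c }, { d }, { e }, { a, b }, { c, d }, { c, e }, { d, e }, { a, b, c }, { a, b, d }, { a, b, e }, { c, d, e }, { a, b, c, d }, { a, b, c, e }, { a, b, d, e }, Ω }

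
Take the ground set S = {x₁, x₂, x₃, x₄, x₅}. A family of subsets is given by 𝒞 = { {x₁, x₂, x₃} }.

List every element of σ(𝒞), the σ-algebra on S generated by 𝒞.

Start: 𝒞 ∪ {∅, S} = { ∅, {x₁, x₂, x₃}, S }.
Iteration 1. New:
  {x₄, x₅}  = {x₁, x₂, x₃}ᶜ
  (now 4)
Iteration 2: stable.

Therefore σ(𝒞) = { ∅, {x₄, x₅}, {x₁, x₂, x₃}, S } (|σ(𝒞)| = 4).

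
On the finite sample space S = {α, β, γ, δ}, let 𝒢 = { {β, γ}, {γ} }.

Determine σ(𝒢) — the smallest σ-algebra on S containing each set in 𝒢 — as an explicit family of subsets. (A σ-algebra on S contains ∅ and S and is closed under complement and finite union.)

Start: 𝒢 ∪ {∅, S} = { ∅, {γ}, {β, γ}, S }.
Iteration 1: +2 →
  {α, δ}  = ᶜ of {β, γ}
  {α, β, δ}  = ᶜ of {γ}
Iteration 2 (1 new):
  {α, γ, δ}  = {γ} ∪ {α, δ}
Iteration 3: 1 new —
  {β}  = ᶜ of {α, γ, δ}
Iteration 4: stable.

σ(𝒢) = { ∅, {β}, {γ}, {α, δ}, {β, γ}, {α, β, δ}, {α, γ, δ}, S }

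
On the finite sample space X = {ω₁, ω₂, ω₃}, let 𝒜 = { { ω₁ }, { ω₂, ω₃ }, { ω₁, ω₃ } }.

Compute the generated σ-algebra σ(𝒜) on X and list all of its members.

|σ(𝒜)| = 8.  σ(𝒜) = { {}, { ω₁ }, { ω₂ }, { ω₃ }, { ω₁, ω₂ }, { ω₁, ω₃ }, { ω₂, ω₃ }, X }

Check:
Initial family (5 sets): { {}, { ω₁ }, { ω₁, ω₃ }, { ω₂, ω₃ }, X }.
Round 1. New:
  { ω₂ }  = ᶜ of { ω₁, ω₃ }
  [6 total]
Round 2: +1 →
  { ω₁, ω₂ }  = { ω₂ } ∪ { ω₁ }
  [7 total]
Round 3: 1 new —
  { ω₃ }  = ᶜ of { ω₁, ω₂ }
  [8 total]
Round 4: closed — nothing new.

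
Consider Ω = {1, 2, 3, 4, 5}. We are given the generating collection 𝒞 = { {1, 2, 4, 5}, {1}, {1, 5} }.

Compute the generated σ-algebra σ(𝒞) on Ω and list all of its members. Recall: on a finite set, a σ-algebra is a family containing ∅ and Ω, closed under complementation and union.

Initial family (5 sets): { ∅, {1}, {1, 5}, {1, 2, 4, 5}, Ω }.
Pass 1: +3 →
  {3}  = Ω∖{1, 2, 4, 5}
  {2, 3, 4}  = Ω∖{1, 5}
  {2, 3, 4, 5}  = Ω∖{1}
  (now 8)
Pass 2: +3 →
  {1, 3}  = {3} ∪ {1}
  {1, 3, 5}  = {3} ∪ {1, 5}
  {1, 2, 3, 4}  = {2, 3, 4} ∪ {1}
  (now 11)
Pass 3: 3 new —
  {5}  = Ω∖{1, 2, 3, 4}
  {2, 4}  = Ω∖{1, 3, 5}
  {2, 4, 5}  = Ω∖{1, 3}
  (now 14)
Pass 4 adds 2:
  {3, 5}  = {3} ∪ {5}
  {1, 2, 4}  = {2, 4} ∪ {1}
  (now 16)
Pass 5: already closed under ᶜ and ∪.

|σ(𝒞)| = 16.  σ(𝒞) = { ∅, {1}, {3}, {5}, {1, 3}, {1, 5}, {2, 4}, {3, 5}, {1, 2, 4}, {1, 3, 5}, {2, 3, 4}, {2, 4, 5}, {1, 2, 3, 4}, {1, 2, 4, 5}, {2, 3, 4, 5}, Ω }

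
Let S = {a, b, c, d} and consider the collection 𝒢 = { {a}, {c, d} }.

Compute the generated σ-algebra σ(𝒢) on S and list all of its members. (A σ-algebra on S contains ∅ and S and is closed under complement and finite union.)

Answer: σ(𝒢) = { {}, {a}, {b}, {a, b}, {c, d}, {a, c, d}, {b, c, d}, S }

Trace:
Initial family (4 sets): { {}, {a}, {c, d}, S }.
Round 1 adds 3:
  {a, b}  = complement {c, d}
  {a, c, d}  = {c, d} ∪ {a}
  {b, c, d}  = complement {a}
  [7 total]
Round 2 adds 1:
  {b}  = complement {a, c, d}
  [8 total]
After Round 3 the family is unchanged; done.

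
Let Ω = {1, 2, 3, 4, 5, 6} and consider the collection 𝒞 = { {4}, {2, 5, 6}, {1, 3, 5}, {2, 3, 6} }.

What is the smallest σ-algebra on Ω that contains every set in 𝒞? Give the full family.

Start: 𝒞 ∪ {∅, Ω} = { {}, {4}, {1, 3, 5}, {2, 3, 6}, {2, 5, 6}, Ω }.
Round 1: 8 new —
  {1, 3, 4}  = Ω∖{2, 5, 6}
  {1, 4, 5}  = Ω∖{2, 3, 6}
  {2, 4, 6}  = Ω∖{1, 3, 5}
  {1, 3, 4, 5}  = {4} ∪ {1, 3, 5}
  {2, 3, 4, 6}  = {4} ∪ {2, 3, 6}
  {2, 3, 5, 6}  = {2, 3, 6} ∪ {2, 5, 6}
  {2, 4, 5, 6}  = {4} ∪ {2, 5, 6}
  {1, 2, 3, 5, 6}  = Ω∖{4}
  — 14 sets.
Round 2: +7 →
  {1, 3}  = Ω∖{2, 4, 5, 6}
  {1, 4}  = Ω∖{2, 3, 5, 6}
  {1, 5}  = Ω∖{2, 3, 4, 6}
  {2, 6}  = Ω∖{1, 3, 4, 5}
  {1, 2, 3, 4, 6}  = {2, 4, 6} ∪ {1, 3, 4}
  {1, 2, 4, 5, 6}  = {1, 4, 5} ∪ {2, 4, 6}
  {2, 3, 4, 5, 6}  = {2, 4, 6} ∪ {2, 3, 5, 6}
  — 21 sets.
Round 3 adds 6:
  {1}  = Ω∖{2, 3, 4, 5, 6}
  {3}  = Ω∖{1, 2, 4, 5, 6}
  {5}  = Ω∖{1, 2, 3, 4, 6}
  {1, 2, 3, 6}  = {1, 3} ∪ {2, 3, 6}
  {1, 2, 4, 6}  = {2, 4, 6} ∪ {1, 4}
  {1, 2, 5, 6}  = {1, 5} ∪ {2, 6}
  — 27 sets.
Round 4 (4 new):
  {3, 4}  = Ω∖{1, 2, 5, 6}
  {3, 5}  = Ω∖{1, 2, 4, 6}
  {4, 5}  = Ω∖{1, 2, 3, 6}
  {1, 2, 6}  = {1} ∪ {2, 6}
  — 31 sets.
Round 5 (1 new):
  {3, 4, 5}  = Ω∖{1, 2, 6}
  — 32 sets.
Round 6: stable.

Therefore σ(𝒞) = { {}, {1}, {3}, {4}, {5}, {1, 3}, {1, 4}, {1, 5}, {2, 6}, {3, 4}, {3, 5}, {4, 5}, {1, 2, 6}, {1, 3, 4}, {1, 3, 5}, {1, 4, 5}, {2, 3, 6}, {2, 4, 6}, {2, 5, 6}, {3, 4, 5}, {1, 2, 3, 6}, {1, 2, 4, 6}, {1, 2, 5, 6}, {1, 3, 4, 5}, {2, 3, 4, 6}, {2, 3, 5, 6}, {2, 4, 5, 6}, {1, 2, 3, 4, 6}, {1, 2, 3, 5, 6}, {1, 2, 4, 5, 6}, {2, 3, 4, 5, 6}, Ω } (|σ(𝒞)| = 32).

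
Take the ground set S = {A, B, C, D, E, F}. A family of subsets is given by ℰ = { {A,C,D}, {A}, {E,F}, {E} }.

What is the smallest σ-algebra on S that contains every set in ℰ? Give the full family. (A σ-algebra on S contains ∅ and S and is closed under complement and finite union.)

Begin from { {}, {A}, {E}, {E,F}, {A,C,D}, S } (that is, ℰ plus ∅ and S).
Round 1: 8 new —
  {A,E}  = {E} ∪ {A}
  {A,E,F}  = {E,F} ∪ {A}
  {B,E,F}  = ᶜ of {A,C,D}
  {A,B,C,D}  = ᶜ of {E,F}
  {A,C,D,E}  = {A,C,D} ∪ {E}
  {A,B,C,D,F}  = ᶜ of {E}
  {A,C,D,E,F}  = {A,C,D} ∪ {E,F}
  {B,C,D,E,F}  = ᶜ of {A}
Round 2: 6 new —
  {B}  = ᶜ of {A,C,D,E,F}
  {B,F}  = ᶜ of {A,C,D,E}
  {B,C,D}  = ᶜ of {A,E,F}
  {A,B,E,F}  = {B,E,F} ∪ {A,E,F}
  {B,C,D,F}  = ᶜ of {A,E}
  {A,B,C,D,E}  = {E} ∪ {A,B,C,D}
Round 3. New:
  {F}  = ᶜ of {A,B,C,D,E}
  {A,B}  = {B} ∪ {A}
  {B,E}  = {B} ∪ {E}
  {C,D}  = ᶜ of {A,B,E,F}
  {A,B,E}  = {B} ∪ {A,E}
  {A,B,F}  = {B,F} ∪ {A}
  {B,C,D,E}  = {B,C,D} ∪ {E}
Round 4: +5 →
  {A,F}  = ᶜ of {B,C,D,E}
  {C,D,E}  = ᶜ of {A,B,F}
  {C,D,F}  = ᶜ of {A,B,E}
  {A,C,D,F}  = ᶜ of {B,E}
  {C,D,E,F}  = ᶜ of {A,B}
After Round 5 the family is unchanged; done.

|σ(ℰ)| = 32.  σ(ℰ) = { {}, {A}, {B}, {E}, {F}, {A,B}, {A,E}, {A,F}, {B,E}, {B,F}, {C,D}, {E,F}, {A,B,E}, {A,B,F}, {A,C,D}, {A,E,F}, {B,C,D}, {B,E,F}, {C,D,E}, {C,D,F}, {A,B,C,D}, {A,B,E,F}, {A,C,D,E}, {A,C,D,F}, {B,C,D,E}, {B,C,D,F}, {C,D,E,F}, {A,B,C,D,E}, {A,B,C,D,F}, {A,C,D,E,F}, {B,C,D,E,F}, S }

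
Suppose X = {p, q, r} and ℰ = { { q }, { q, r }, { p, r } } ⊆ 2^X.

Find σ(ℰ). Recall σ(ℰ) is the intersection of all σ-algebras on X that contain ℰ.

Initial family (5 sets): { {}, { q }, { p, r }, { q, r }, X }.
Pass 1: +1 →
  { p }  = { q, r }ᶜ
  (now 6)
Pass 2: 1 new —
  { p, q }  = { q } ∪ { p }
  (now 7)
Pass 3: +1 →
  { r }  = { p, q }ᶜ
  (now 8)
After Pass 4 the family is unchanged; done.

|σ(ℰ)| = 8.  σ(ℰ) = { {}, { p }, { q }, { r }, { p, q }, { p, r }, { q, r }, X }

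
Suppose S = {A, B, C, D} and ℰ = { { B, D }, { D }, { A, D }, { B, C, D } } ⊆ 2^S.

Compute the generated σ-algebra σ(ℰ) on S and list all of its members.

σ(ℰ) (16 sets): { {  }, { A }, { B }, { C }, { D }, { A, B }, { A, C }, { A, D }, { B, C }, { B, D }, { C, D }, { A, B, C }, { A, B, D }, { A, C, D }, { B, C, D }, S }

Trace:
Seed the family with ℰ together with ∅ and S: { {  }, { D }, { A, D }, { B, D }, { B, C, D }, S }.
Step 1 adds 5:
  { A }  = complement { B, C, D }
  { A, C }  = complement { B, D }
  { B, C }  = complement { A, D }
  { A, B, C }  = complement { D }
  { A, B, D }  = { A, D } ∪ { B, D }
  (now 11)
Step 2: 2 new —
  { C }  = complement { A, B, D }
  { A, C, D }  = { A, D } ∪ { A, C }
  (now 13)
Step 3 (2 new):
  { B }  = complement { A, C, D }
  { C, D }  = { C } ∪ { D }
  (now 15)
Step 4 (1 new):
  { A, B }  = complement { C, D }
  (now 16)
After Step 5 the family is unchanged; done.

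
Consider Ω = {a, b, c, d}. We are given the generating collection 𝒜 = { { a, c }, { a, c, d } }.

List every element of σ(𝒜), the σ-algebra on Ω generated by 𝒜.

Initial family (4 sets): { ∅, { a, c }, { a, c, d }, Ω }.
Round 1. New:
  { b }  = complement { a, c, d }
  { b, d }  = complement { a, c }
  (now 6)
Round 2: 1 new —
  { a, b, c }  = { a, c } ∪ { b }
  (now 7)
Round 3: 1 new —
  { d }  = complement { a, b, c }
  (now 8)
After Round 4 the family is unchanged; done.

Hence σ(𝒜) has 8 members: { ∅, { b }, { d }, { a, c }, { b, d }, { a, b, c }, { a, c, d }, Ω }.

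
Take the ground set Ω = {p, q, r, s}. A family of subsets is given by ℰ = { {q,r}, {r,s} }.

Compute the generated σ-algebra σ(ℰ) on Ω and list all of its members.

Seed the family with ℰ together with ∅ and Ω: { {}, {q,r}, {r,s}, Ω }.
Iteration 1. New:
  {p,q}  = complement {r,s}
  {p,s}  = complement {q,r}
  {q,r,s}  = {r,s} ∪ {q,r}
  (now 7)
Iteration 2. New:
  {p}  = complement {q,r,s}
  {p,q,r}  = {q,r} ∪ {p,q}
  {p,q,s}  = {p,s} ∪ {p,q}
  {p,r,s}  = {r,s} ∪ {p,s}
  (now 11)
Iteration 3: +3 →
  {q}  = complement {p,r,s}
  {r}  = complement {p,q,s}
  {s}  = complement {p,q,r}
  (now 14)
Iteration 4: 2 new —
  {p,r}  = {r} ∪ {p}
  {q,s}  = {s} ∪ {q}
  (now 16)
After Iteration 5 the family is unchanged; done.

|σ(ℰ)| = 16.  σ(ℰ) = { {}, {p}, {q}, {r}, {s}, {p,q}, {p,r}, {p,s}, {q,r}, {q,s}, {r,s}, {p,q,r}, {p,q,s}, {p,r,s}, {q,r,s}, Ω }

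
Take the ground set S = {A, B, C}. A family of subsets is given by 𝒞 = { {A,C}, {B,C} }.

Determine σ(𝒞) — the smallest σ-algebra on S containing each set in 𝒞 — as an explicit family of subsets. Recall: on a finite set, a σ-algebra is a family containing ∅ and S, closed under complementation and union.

Answer: σ(𝒞) = { ∅, {A}, {B}, {C}, {A,B}, {A,C}, {B,C}, S }

Working:
Initial family (4 sets): { ∅, {A,C}, {B,C}, S }.
Pass 1. New:
  {A}  = complement {B,C}
  {B}  = complement {A,C}
  — 6 sets.
Pass 2. New:
  {A,B}  = {B} ∪ {A}
  — 7 sets.
Pass 3 (1 new):
  {C}  = complement {A,B}
  — 8 sets.
Pass 4: closed — nothing new.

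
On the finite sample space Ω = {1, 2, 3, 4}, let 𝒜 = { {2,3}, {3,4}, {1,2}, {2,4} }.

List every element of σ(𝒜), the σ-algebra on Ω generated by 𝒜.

σ(𝒜) = { {}, {1}, {2}, {3}, {4}, {1,2}, {1,3}, {1,4}, {2,3}, {2,4}, {3,4}, {1,2,3}, {1,2,4}, {1,3,4}, {2,3,4}, Ω }

Trace:
Seed the family with 𝒜 together with ∅ and Ω: { {}, {1,2}, {2,3}, {2,4}, {3,4}, Ω }.
Iteration 1: +5 →
  {1,3}  = {2,4}ᶜ
  {1,4}  = {2,3}ᶜ
  {1,2,3}  = {2,3} ∪ {1,2}
  {1,2,4}  = {1,2} ∪ {2,4}
  {2,3,4}  = {3,4} ∪ {2,3}
  — 11 sets.
Iteration 2 (4 new):
  {1}  = {2,3,4}ᶜ
  {3}  = {1,2,4}ᶜ
  {4}  = {1,2,3}ᶜ
  {1,3,4}  = {3,4} ∪ {1,4}
  — 15 sets.
Iteration 3: +1 →
  {2}  = {1,3,4}ᶜ
  — 16 sets.
Iteration 4: stable.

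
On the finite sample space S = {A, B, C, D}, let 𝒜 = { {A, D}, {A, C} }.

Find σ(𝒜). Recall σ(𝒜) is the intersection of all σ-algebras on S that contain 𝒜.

Initial family (4 sets): { {}, {A, C}, {A, D}, S }.
Pass 1 (3 new):
  {B, C}  = ᶜ of {A, D}
  {B, D}  = ᶜ of {A, C}
  {A, C, D}  = {A, C} ∪ {A, D}
  (now 7)
Pass 2. New:
  {B}  = ᶜ of {A, C, D}
  {A, B, C}  = {B, C} ∪ {A, C}
  {A, B, D}  = {A, D} ∪ {B, D}
  {B, C, D}  = {B, C} ∪ {B, D}
  (now 11)
Pass 3. New:
  {A}  = ᶜ of {B, C, D}
  {C}  = ᶜ of {A, B, D}
  {D}  = ᶜ of {A, B, C}
  (now 14)
Pass 4 adds 2:
  {A, B}  = {B} ∪ {A}
  {C, D}  = {C} ∪ {D}
  (now 16)
Pass 5: closed — nothing new.

Hence σ(𝒜) has 16 members: { {}, {A}, {B}, {C}, {D}, {A, B}, {A, C}, {A, D}, {B, C}, {B, D}, {C, D}, {A, B, C}, {A, B, D}, {A, C, D}, {B, C, D}, S }.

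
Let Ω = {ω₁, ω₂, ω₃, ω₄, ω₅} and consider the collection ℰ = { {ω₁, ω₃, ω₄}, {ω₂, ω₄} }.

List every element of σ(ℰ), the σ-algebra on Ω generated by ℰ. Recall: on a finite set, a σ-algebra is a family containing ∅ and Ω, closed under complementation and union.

Begin from { ∅, {ω₂, ω₄}, {ω₁, ω₃, ω₄}, Ω } (that is, ℰ plus ∅ and Ω).
Pass 1 adds 3:
  {ω₂, ω₅}  = Ω∖{ω₁, ω₃, ω₄}
  {ω₁, ω₃, ω₅}  = Ω∖{ω₂, ω₄}
  {ω₁, ω₂, ω₃, ω₄}  = {ω₂, ω₄} ∪ {ω₁, ω₃, ω₄}
  |family| = 7
Pass 2: 4 new —
  {ω₅}  = Ω∖{ω₁, ω₂, ω₃, ω₄}
  {ω₂, ω₄, ω₅}  = {ω₂, ω₅} ∪ {ω₂, ω₄}
  {ω₁, ω₂, ω₃, ω₅}  = {ω₂, ω₅} ∪ {ω₁, ω₃, ω₅}
  {ω₁, ω₃, ω₄, ω₅}  = {ω₁, ω₃, ω₄} ∪ {ω₁, ω₃, ω₅}
  |family| = 11
Pass 3: +3 →
  {ω₂}  = Ω∖{ω₁, ω₃, ω₄, ω₅}
  {ω₄}  = Ω∖{ω₁, ω₂, ω₃, ω₅}
  {ω₁, ω₃}  = Ω∖{ω₂, ω₄, ω₅}
  |family| = 14
Pass 4. New:
  {ω₄, ω₅}  = {ω₄} ∪ {ω₅}
  {ω₁, ω₂, ω₃}  = {ω₁, ω₃} ∪ {ω₂}
  |family| = 16
Pass 5: no new sets; the family is a σ-algebra.

|σ(ℰ)| = 16.  σ(ℰ) = { ∅, {ω₂}, {ω₄}, {ω₅}, {ω₁, ω₃}, {ω₂, ω₄}, {ω₂, ω₅}, {ω₄, ω₅}, {ω₁, ω₂, ω₃}, {ω₁, ω₃, ω₄}, {ω₁, ω₃, ω₅}, {ω₂, ω₄, ω₅}, {ω₁, ω₂, ω₃, ω₄}, {ω₁, ω₂, ω₃, ω₅}, {ω₁, ω₃, ω₄, ω₅}, Ω }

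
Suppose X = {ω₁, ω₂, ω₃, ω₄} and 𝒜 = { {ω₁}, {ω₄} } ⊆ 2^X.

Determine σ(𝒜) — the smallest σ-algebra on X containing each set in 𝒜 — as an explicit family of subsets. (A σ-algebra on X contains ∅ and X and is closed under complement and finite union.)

Initial family (4 sets): { {}, {ω₁}, {ω₄}, X }.
Round 1: +3 →
  {ω₁,ω₄}  = {ω₄} ∪ {ω₁}
  {ω₁,ω₂,ω₃}  = complement {ω₄}
  {ω₂,ω₃,ω₄}  = complement {ω₁}
  [7 total]
Round 2: +1 →
  {ω₂,ω₃}  = complement {ω₁,ω₄}
  [8 total]
Round 3: stable.

Therefore σ(𝒜) = { {}, {ω₁}, {ω₄}, {ω₁,ω₄}, {ω₂,ω₃}, {ω₁,ω₂,ω₃}, {ω₂,ω₃,ω₄}, X } (|σ(𝒜)| = 8).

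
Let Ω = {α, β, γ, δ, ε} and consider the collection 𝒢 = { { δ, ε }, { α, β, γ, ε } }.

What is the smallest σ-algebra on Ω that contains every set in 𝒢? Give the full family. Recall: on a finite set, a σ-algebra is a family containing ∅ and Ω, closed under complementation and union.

Start: 𝒢 ∪ {∅, Ω} = { {  }, { δ, ε }, { α, β, γ, ε }, Ω }.
Iteration 1 adds 2:
  { δ }  = { α, β, γ, ε }ᶜ
  { α, β, γ }  = { δ, ε }ᶜ
  (now 6)
Iteration 2: +1 →
  { α, β, γ, δ }  = { α, β, γ } ∪ { δ }
  (now 7)
Iteration 3: 1 new —
  { ε }  = { α, β, γ, δ }ᶜ
  (now 8)
Iteration 4 adds nothing — fixpoint reached.

σ(𝒢) = { {  }, { δ }, { ε }, { δ, ε }, { α, β, γ }, { α, β, γ, δ }, { α, β, γ, ε }, Ω }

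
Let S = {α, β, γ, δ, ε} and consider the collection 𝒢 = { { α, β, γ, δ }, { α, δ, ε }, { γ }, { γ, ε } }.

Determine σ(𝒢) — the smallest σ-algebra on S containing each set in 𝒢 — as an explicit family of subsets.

|σ(𝒢)| = 16.  σ(𝒢) = { {  }, { β }, { γ }, { ε }, { α, δ }, { β, γ }, { β, ε }, { γ, ε }, { α, β, δ }, { α, γ, δ }, { α, δ, ε }, { β, γ, ε }, { α, β, γ, δ }, { α, β, δ, ε }, { α, γ, δ, ε }, S }

Derivation:
Start: 𝒢 ∪ {∅, S} = { {  }, { γ }, { γ, ε }, { α, δ, ε }, { α, β, γ, δ }, S }.
Iteration 1: 5 new —
  { ε }  = ᶜ of { α, β, γ, δ }
  { β, γ }  = ᶜ of { α, δ, ε }
  { α, β, δ }  = ᶜ of { γ, ε }
  { α, β, δ, ε }  = ᶜ of { γ }
  { α, γ, δ, ε }  = { α, δ, ε } ∪ { γ }
Iteration 2: 2 new —
  { β }  = ᶜ of { α, γ, δ, ε }
  { β, γ, ε }  = { ε } ∪ { β, γ }
Iteration 3 (2 new):
  { α, δ }  = ᶜ of { β, γ, ε }
  { β, ε }  = { β } ∪ { ε }
Iteration 4: +1 →
  { α, γ, δ }  = ᶜ of { β, ε }
Iteration 5: already closed under ᶜ and ∪.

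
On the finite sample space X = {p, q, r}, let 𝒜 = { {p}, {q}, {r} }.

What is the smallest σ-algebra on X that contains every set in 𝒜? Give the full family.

Answer: σ(𝒜) = { {}, {p}, {q}, {r}, {p,q}, {p,r}, {q,r}, X }

Derivation:
Start: 𝒜 ∪ {∅, X} = { {}, {p}, {q}, {r}, X }.
Step 1 adds 3:
  {p,q}  = X∖{r}
  {p,r}  = X∖{q}
  {q,r}  = X∖{p}
  — 8 sets.
Step 2: stable.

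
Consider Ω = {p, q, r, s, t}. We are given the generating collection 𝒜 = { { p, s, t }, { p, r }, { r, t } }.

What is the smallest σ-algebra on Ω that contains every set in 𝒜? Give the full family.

σ(𝒜) (32 sets): { {  }, { p }, { q }, { r }, { s }, { t }, { p, q }, { p, r }, { p, s }, { p, t }, { q, r }, { q, s }, { q, t }, { r, s }, { r, t }, { s, t }, { p, q, r }, { p, q, s }, { p, q, t }, { p, r, s }, { p, r, t }, { p, s, t }, { q, r, s }, { q, r, t }, { q, s, t }, { r, s, t }, { p, q, r, s }, { p, q, r, t }, { p, q, s, t }, { p, r, s, t }, { q, r, s, t }, Ω }

Trace:
Take S₀ = 𝒜 ∪ {∅, Ω} = { {  }, { p, r }, { r, t }, { p, s, t }, Ω }.
Iteration 1: 5 new —
  { q, r }  = complement { p, s, t }
  { p, q, s }  = complement { r, t }
  { p, r, t }  = { p, r } ∪ { r, t }
  { q, s, t }  = complement { p, r }
  { p, r, s, t }  = { p, s, t } ∪ { p, r }
  (now 10)
Iteration 2: +8 →
  { q }  = complement { p, r, s, t }
  { q, s }  = complement { p, r, t }
  { p, q, r }  = { q, r } ∪ { p, r }
  { q, r, t }  = { q, r } ∪ { r, t }
  { p, q, r, s }  = { p, q, s } ∪ { q, r }
  { p, q, r, t }  = { p, r, t } ∪ { q, r }
  { p, q, s, t }  = { p, s, t } ∪ { p, q, s }
  { q, r, s, t }  = { q, r } ∪ { q, s, t }
  (now 18)
Iteration 3: 7 new —
  { p }  = complement { q, r, s, t }
  { r }  = complement { p, q, s, t }
  { s }  = complement { p, q, r, t }
  { t }  = complement { p, q, r, s }
  { p, s }  = complement { q, r, t }
  { s, t }  = complement { p, q, r }
  { q, r, s }  = { q, r } ∪ { q, s }
  (now 25)
Iteration 4 adds 6:
  { p, q }  = { q } ∪ { p }
  { p, t }  = complement { q, r, s }
  { q, t }  = { q } ∪ { t }
  { r, s }  = { r } ∪ { s }
  { p, r, s }  = { r } ∪ { p, s }
  { r, s, t }  = { s, t } ∪ { r }
  (now 31)
Iteration 5: +1 →
  { p, q, t }  = complement { r, s }
  (now 32)
Iteration 6 adds nothing — fixpoint reached.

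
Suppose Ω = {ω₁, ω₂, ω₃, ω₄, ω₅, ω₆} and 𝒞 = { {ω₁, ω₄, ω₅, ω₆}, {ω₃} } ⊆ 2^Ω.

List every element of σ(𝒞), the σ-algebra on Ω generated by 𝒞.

Answer: σ(𝒞) = { {}, {ω₂}, {ω₃}, {ω₂, ω₃}, {ω₁, ω₄, ω₅, ω₆}, {ω₁, ω₂, ω₄, ω₅, ω₆}, {ω₁, ω₃, ω₄, ω₅, ω₆}, Ω }

Trace:
Take S₀ = 𝒞 ∪ {∅, Ω} = { {}, {ω₃}, {ω₁, ω₄, ω₅, ω₆}, Ω }.
Round 1. New:
  {ω₂, ω₃}  = Ω∖{ω₁, ω₄, ω₅, ω₆}
  {ω₁, ω₂, ω₄, ω₅, ω₆}  = Ω∖{ω₃}
  {ω₁, ω₃, ω₄, ω₅, ω₆}  = {ω₁, ω₄, ω₅, ω₆} ∪ {ω₃}
  |family| = 7
Round 2. New:
  {ω₂}  = Ω∖{ω₁, ω₃, ω₄, ω₅, ω₆}
  |family| = 8
Round 3: already closed under ᶜ and ∪.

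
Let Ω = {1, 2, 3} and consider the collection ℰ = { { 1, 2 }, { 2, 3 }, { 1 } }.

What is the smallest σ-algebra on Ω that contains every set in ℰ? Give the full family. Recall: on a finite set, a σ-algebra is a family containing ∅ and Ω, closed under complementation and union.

|σ(ℰ)| = 8.  σ(ℰ) = { {}, { 1 }, { 2 }, { 3 }, { 1, 2 }, { 1, 3 }, { 2, 3 }, Ω }

Working:
Begin from { {}, { 1 }, { 1, 2 }, { 2, 3 }, Ω } (that is, ℰ plus ∅ and Ω).
Step 1. New:
  { 3 }  = { 1, 2 }ᶜ
  |family| = 6
Step 2 (1 new):
  { 1, 3 }  = { 3 } ∪ { 1 }
  |family| = 7
Step 3: 1 new —
  { 2 }  = { 1, 3 }ᶜ
  |family| = 8
After Step 4 the family is unchanged; done.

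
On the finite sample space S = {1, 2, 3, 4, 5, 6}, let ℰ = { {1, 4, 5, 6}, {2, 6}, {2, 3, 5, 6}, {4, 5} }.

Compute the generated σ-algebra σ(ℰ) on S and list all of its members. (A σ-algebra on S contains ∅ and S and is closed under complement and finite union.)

|σ(ℰ)| = 64.  σ(ℰ) = { {}, {1}, {2}, {3}, {4}, {5}, {6}, {1, 2}, {1, 3}, {1, 4}, {1, 5}, {1, 6}, {2, 3}, {2, 4}, {2, 5}, {2, 6}, {3, 4}, {3, 5}, {3, 6}, {4, 5}, {4, 6}, {5, 6}, {1, 2, 3}, {1, 2, 4}, {1, 2, 5}, {1, 2, 6}, {1, 3, 4}, {1, 3, 5}, {1, 3, 6}, {1, 4, 5}, {1, 4, 6}, {1, 5, 6}, {2, 3, 4}, {2, 3, 5}, {2, 3, 6}, {2, 4, 5}, {2, 4, 6}, {2, 5, 6}, {3, 4, 5}, {3, 4, 6}, {3, 5, 6}, {4, 5, 6}, {1, 2, 3, 4}, {1, 2, 3, 5}, {1, 2, 3, 6}, {1, 2, 4, 5}, {1, 2, 4, 6}, {1, 2, 5, 6}, {1, 3, 4, 5}, {1, 3, 4, 6}, {1, 3, 5, 6}, {1, 4, 5, 6}, {2, 3, 4, 5}, {2, 3, 4, 6}, {2, 3, 5, 6}, {2, 4, 5, 6}, {3, 4, 5, 6}, {1, 2, 3, 4, 5}, {1, 2, 3, 4, 6}, {1, 2, 3, 5, 6}, {1, 2, 4, 5, 6}, {1, 3, 4, 5, 6}, {2, 3, 4, 5, 6}, S }

Derivation:
Initial family (6 sets): { {}, {2, 6}, {4, 5}, {1, 4, 5, 6}, {2, 3, 5, 6}, S }.
Pass 1 adds 7:
  {1, 4}  = ᶜ of {2, 3, 5, 6}
  {2, 3}  = ᶜ of {1, 4, 5, 6}
  {1, 2, 3, 6}  = ᶜ of {4, 5}
  {1, 3, 4, 5}  = ᶜ of {2, 6}
  {2, 4, 5, 6}  = {4, 5} ∪ {2, 6}
  {1, 2, 4, 5, 6}  = {1, 4, 5, 6} ∪ {2, 6}
  {2, 3, 4, 5, 6}  = {4, 5} ∪ {2, 3, 5, 6}
  |family| = 13
Pass 2: +12 →
  {1}  = ᶜ of {2, 3, 4, 5, 6}
  {3}  = ᶜ of {1, 2, 4, 5, 6}
  {1, 3}  = ᶜ of {2, 4, 5, 6}
  {1, 4, 5}  = {4, 5} ∪ {1, 4}
  {2, 3, 6}  = {2, 6} ∪ {2, 3}
  {1, 2, 3, 4}  = {2, 3} ∪ {1, 4}
  {1, 2, 4, 6}  = {2, 6} ∪ {1, 4}
  {2, 3, 4, 5}  = {4, 5} ∪ {2, 3}
  {1, 2, 3, 4, 5}  = {2, 3} ∪ {1, 3, 4, 5}
  {1, 2, 3, 4, 6}  = {1, 2, 3, 6} ∪ {1, 4}
  {1, 2, 3, 5, 6}  = {1, 2, 3, 6} ∪ {2, 3, 5, 6}
  {1, 3, 4, 5, 6}  = {1, 4, 5, 6} ∪ {1, 3, 4, 5}
  |family| = 25
Pass 3: 11 new —
  {2}  = ᶜ of {1, 3, 4, 5, 6}
  {4}  = ᶜ of {1, 2, 3, 5, 6}
  {5}  = ᶜ of {1, 2, 3, 4, 6}
  {6}  = ᶜ of {1, 2, 3, 4, 5}
  {1, 6}  = ᶜ of {2, 3, 4, 5}
  {3, 5}  = ᶜ of {1, 2, 4, 6}
  {5, 6}  = ᶜ of {1, 2, 3, 4}
  {1, 2, 3}  = {1, 3} ∪ {2, 3}
  {1, 2, 6}  = {2, 6} ∪ {1}
  {1, 3, 4}  = {1, 4} ∪ {1, 3}
  {3, 4, 5}  = {4, 5} ∪ {3}
  |family| = 36
Pass 4: +26 →
  {1, 2}  = {1} ∪ {2}
  {1, 5}  = {1} ∪ {5}
  {2, 4}  = {2} ∪ {4}
  {2, 5}  = {2} ∪ {5}
  {3, 4}  = {3} ∪ {4}
  {3, 6}  = {6} ∪ {3}
  {4, 6}  = {6} ∪ {4}
  {1, 2, 4}  = {2} ∪ {1, 4}
  {1, 3, 5}  = {1} ∪ {3, 5}
  {1, 3, 6}  = {1, 6} ∪ {3}
  {1, 4, 6}  = {1, 6} ∪ {1, 4}
  {1, 5, 6}  = {5, 6} ∪ {1}
  {2, 3, 4}  = {2, 3} ∪ {4}
  {2, 3, 5}  = {2} ∪ {3, 5}
  {2, 4, 5}  = {2} ∪ {4, 5}
  {2, 4, 6}  = {2, 6} ∪ {4}
  {2, 5, 6}  = ᶜ of {1, 3, 4}
  {3, 5, 6}  = {5, 6} ∪ {3}
  {4, 5, 6}  = ᶜ of {1, 2, 3}
  {1, 2, 3, 5}  = {1, 2, 3} ∪ {5}
  {1, 2, 4, 5}  = {1, 4, 5} ∪ {2}
  {1, 2, 5, 6}  = {5, 6} ∪ {1, 2, 6}
  {1, 3, 4, 6}  = {1, 6} ∪ {1, 3, 4}
  {1, 3, 5, 6}  = {5, 6} ∪ {1, 3}
  {2, 3, 4, 6}  = {2, 3, 6} ∪ {4}
  {3, 4, 5, 6}  = {3, 4, 5} ∪ {5, 6}
  |family| = 62
Pass 5: 2 new —
  {1, 2, 5}  = {2, 5} ∪ {1, 5}
  {3, 4, 6}  = {3, 4} ∪ {4, 6}
  |family| = 64
Pass 6: already closed under ᶜ and ∪.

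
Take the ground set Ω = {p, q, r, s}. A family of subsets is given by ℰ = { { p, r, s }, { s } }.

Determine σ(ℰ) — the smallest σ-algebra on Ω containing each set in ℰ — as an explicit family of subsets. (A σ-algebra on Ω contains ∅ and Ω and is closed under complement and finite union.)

Answer: σ(ℰ) = { ∅, { q }, { s }, { p, r }, { q, s }, { p, q, r }, { p, r, s }, Ω }

Derivation:
Seed the family with ℰ together with ∅ and Ω: { ∅, { s }, { p, r, s }, Ω }.
Step 1: +2 →
  { q }  = Ω∖{ p, r, s }
  { p, q, r }  = Ω∖{ s }
  |family| = 6
Step 2. New:
  { q, s }  = { s } ∪ { q }
  |family| = 7
Step 3 (1 new):
  { p, r }  = Ω∖{ q, s }
  |family| = 8
Step 4: no new sets; the family is a σ-algebra.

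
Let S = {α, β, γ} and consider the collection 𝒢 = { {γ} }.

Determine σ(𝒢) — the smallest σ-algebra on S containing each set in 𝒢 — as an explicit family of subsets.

Initial family (3 sets): { {}, {γ}, S }.
Pass 1 adds 1:
  {α, β}  = S∖{γ}
  (now 4)
Pass 2 adds nothing — fixpoint reached.

|σ(𝒢)| = 4.  σ(𝒢) = { {}, {γ}, {α, β}, S }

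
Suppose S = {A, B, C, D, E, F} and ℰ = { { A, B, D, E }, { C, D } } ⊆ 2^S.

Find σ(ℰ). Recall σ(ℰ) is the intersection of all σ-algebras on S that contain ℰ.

|σ(ℰ)| = 16.  σ(ℰ) = { {}, { C }, { D }, { F }, { C, D }, { C, F }, { D, F }, { A, B, E }, { C, D, F }, { A, B, C, E }, { A, B, D, E }, { A, B, E, F }, { A, B, C, D, E }, { A, B, C, E, F }, { A, B, D, E, F }, S }

Working:
Seed the family with ℰ together with ∅ and S: { {}, { C, D }, { A, B, D, E }, S }.
Pass 1 (3 new):
  { C, F }  = { A, B, D, E }ᶜ
  { A, B, E, F }  = { C, D }ᶜ
  { A, B, C, D, E }  = { C, D } ∪ { A, B, D, E }
  [7 total]
Pass 2. New:
  { F }  = { A, B, C, D, E }ᶜ
  { C, D, F }  = { C, D } ∪ { C, F }
  { A, B, C, E, F }  = { C, F } ∪ { A, B, E, F }
  { A, B, D, E, F }  = { A, B, D, E } ∪ { A, B, E, F }
  [11 total]
Pass 3 adds 3:
  { C }  = { A, B, D, E, F }ᶜ
  { D }  = { A, B, C, E, F }ᶜ
  { A, B, E }  = { C, D, F }ᶜ
  [14 total]
Pass 4. New:
  { D, F }  = { D } ∪ { F }
  { A, B, C, E }  = { C } ∪ { A, B, E }
  [16 total]
Pass 5 adds nothing — fixpoint reached.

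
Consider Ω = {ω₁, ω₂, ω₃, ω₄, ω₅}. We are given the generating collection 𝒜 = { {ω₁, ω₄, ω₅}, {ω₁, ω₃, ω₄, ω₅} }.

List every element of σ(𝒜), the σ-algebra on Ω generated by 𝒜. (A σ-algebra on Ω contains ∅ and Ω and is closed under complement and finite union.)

Seed the family with 𝒜 together with ∅ and Ω: { ∅, {ω₁, ω₄, ω₅}, {ω₁, ω₃, ω₄, ω₅}, Ω }.
Round 1: +2 →
  {ω₂}  = complement {ω₁, ω₃, ω₄, ω₅}
  {ω₂, ω₃}  = complement {ω₁, ω₄, ω₅}
  |family| = 6
Round 2 adds 1:
  {ω₁, ω₂, ω₄, ω₅}  = {ω₁, ω₄, ω₅} ∪ {ω₂}
  |family| = 7
Round 3: 1 new —
  {ω₃}  = complement {ω₁, ω₂, ω₄, ω₅}
  |family| = 8
Round 4: stable.

σ(𝒜) = { ∅, {ω₂}, {ω₃}, {ω₂, ω₃}, {ω₁, ω₄, ω₅}, {ω₁, ω₂, ω₄, ω₅}, {ω₁, ω₃, ω₄, ω₅}, Ω }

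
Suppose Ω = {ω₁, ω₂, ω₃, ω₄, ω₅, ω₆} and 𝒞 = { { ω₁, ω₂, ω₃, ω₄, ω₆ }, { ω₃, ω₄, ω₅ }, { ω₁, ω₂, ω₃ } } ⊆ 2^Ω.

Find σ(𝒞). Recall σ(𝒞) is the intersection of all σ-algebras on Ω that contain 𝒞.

Initial family (5 sets): { ∅, { ω₁, ω₂, ω₃ }, { ω₃, ω₄, ω₅ }, { ω₁, ω₂, ω₃, ω₄, ω₆ }, Ω }.
Round 1 adds 4:
  { ω₅ }  = { ω₁, ω₂, ω₃, ω₄, ω₆ }ᶜ
  { ω₁, ω₂, ω₆ }  = { ω₃, ω₄, ω₅ }ᶜ
  { ω₄, ω₅, ω₆ }  = { ω₁, ω₂, ω₃ }ᶜ
  { ω₁, ω₂, ω₃, ω₄, ω₅ }  = { ω₃, ω₄, ω₅ } ∪ { ω₁, ω₂, ω₃ }
Round 2: 6 new —
  { ω₆ }  = { ω₁, ω₂, ω₃, ω₄, ω₅ }ᶜ
  { ω₁, ω₂, ω₃, ω₅ }  = { ω₁, ω₂, ω₃ } ∪ { ω₅ }
  { ω₁, ω₂, ω₃, ω₆ }  = { ω₁, ω₂, ω₃ } ∪ { ω₁, ω₂, ω₆ }
  { ω₁, ω₂, ω₅, ω₆ }  = { ω₅ } ∪ { ω₁, ω₂, ω₆ }
  { ω₃, ω₄, ω₅, ω₆ }  = { ω₃, ω₄, ω₅ } ∪ { ω₄, ω₅, ω₆ }
  { ω₁, ω₂, ω₄, ω₅, ω₆ }  = { ω₁, ω₂, ω₆ } ∪ { ω₄, ω₅, ω₆ }
Round 3 adds 7:
  { ω₃ }  = { ω₁, ω₂, ω₄, ω₅, ω₆ }ᶜ
  { ω₁, ω₂ }  = { ω₃, ω₄, ω₅, ω₆ }ᶜ
  { ω₃, ω₄ }  = { ω₁, ω₂, ω₅, ω₆ }ᶜ
  { ω₄, ω₅ }  = { ω₁, ω₂, ω₃, ω₆ }ᶜ
  { ω₄, ω₆ }  = { ω₁, ω₂, ω₃, ω₅ }ᶜ
  { ω₅, ω₆ }  = { ω₅ } ∪ { ω₆ }
  { ω₁, ω₂, ω₃, ω₅, ω₆ }  = { ω₁, ω₂, ω₃ } ∪ { ω₁, ω₂, ω₅, ω₆ }
Round 4: 9 new —
  { ω₄ }  = { ω₁, ω₂, ω₃, ω₅, ω₆ }ᶜ
  { ω₃, ω₅ }  = { ω₅ } ∪ { ω₃ }
  { ω₃, ω₆ }  = { ω₆ } ∪ { ω₃ }
  { ω₁, ω₂, ω₅ }  = { ω₁, ω₂ } ∪ { ω₅ }
  { ω₃, ω₄, ω₆ }  = { ω₃, ω₄ } ∪ { ω₄, ω₆ }
  { ω₃, ω₅, ω₆ }  = { ω₅, ω₆ } ∪ { ω₃ }
  { ω₁, ω₂, ω₃, ω₄ }  = { ω₅, ω₆ }ᶜ
  { ω₁, ω₂, ω₄, ω₅ }  = { ω₄, ω₅ } ∪ { ω₁, ω₂ }
  { ω₁, ω₂, ω₄, ω₆ }  = { ω₄, ω₆ } ∪ { ω₁, ω₂ }
Round 5 (1 new):
  { ω₁, ω₂, ω₄ }  = { ω₃, ω₅, ω₆ }ᶜ
Round 6: stable.

Therefore σ(𝒞) = { ∅, { ω₃ }, { ω₄ }, { ω₅ }, { ω₆ }, { ω₁, ω₂ }, { ω₃, ω₄ }, { ω₃, ω₅ }, { ω₃, ω₆ }, { ω₄, ω₅ }, { ω₄, ω₆ }, { ω₅, ω₆ }, { ω₁, ω₂, ω₃ }, { ω₁, ω₂, ω₄ }, { ω₁, ω₂, ω₅ }, { ω₁, ω₂, ω₆ }, { ω₃, ω₄, ω₅ }, { ω₃, ω₄, ω₆ }, { ω₃, ω₅, ω₆ }, { ω₄, ω₅, ω₆ }, { ω₁, ω₂, ω₃, ω₄ }, { ω₁, ω₂, ω₃, ω₅ }, { ω₁, ω₂, ω₃, ω₆ }, { ω₁, ω₂, ω₄, ω₅ }, { ω₁, ω₂, ω₄, ω₆ }, { ω₁, ω₂, ω₅, ω₆ }, { ω₃, ω₄, ω₅, ω₆ }, { ω₁, ω₂, ω₃, ω₄, ω₅ }, { ω₁, ω₂, ω₃, ω₄, ω₆ }, { ω₁, ω₂, ω₃, ω₅, ω₆ }, { ω₁, ω₂, ω₄, ω₅, ω₆ }, Ω } (|σ(𝒞)| = 32).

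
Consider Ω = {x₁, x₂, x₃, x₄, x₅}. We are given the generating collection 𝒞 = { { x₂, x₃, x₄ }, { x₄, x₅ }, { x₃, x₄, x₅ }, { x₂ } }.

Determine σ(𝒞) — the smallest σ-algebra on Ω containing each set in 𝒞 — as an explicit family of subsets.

Initial family (6 sets): { {}, { x₂ }, { x₄, x₅ }, { x₂, x₃, x₄ }, { x₃, x₄, x₅ }, Ω }.
Iteration 1. New:
  { x₁, x₂ }  = Ω∖{ x₃, x₄, x₅ }
  { x₁, x₅ }  = Ω∖{ x₂, x₃, x₄ }
  { x₁, x₂, x₃ }  = Ω∖{ x₄, x₅ }
  { x₂, x₄, x₅ }  = { x₄, x₅ } ∪ { x₂ }
  { x₁, x₃, x₄, x₅ }  = Ω∖{ x₂ }
  { x₂, x₃, x₄, x₅ }  = { x₄, x₅ } ∪ { x₂, x₃, x₄ }
  |family| = 12
Iteration 2: 7 new —
  { x₁ }  = Ω∖{ x₂, x₃, x₄, x₅ }
  { x₁, x₃ }  = Ω∖{ x₂, x₄, x₅ }
  { x₁, x₂, x₅ }  = { x₁, x₂ } ∪ { x₁, x₅ }
  { x₁, x₄, x₅ }  = { x₄, x₅ } ∪ { x₁, x₅ }
  { x₁, x₂, x₃, x₄ }  = { x₁, x₂, x₃ } ∪ { x₂, x₃, x₄ }
  { x₁, x₂, x₃, x₅ }  = { x₁, x₂, x₃ } ∪ { x₁, x₅ }
  { x₁, x₂, x₄, x₅ }  = { x₁, x₂ } ∪ { x₄, x₅ }
  |family| = 19
Iteration 3 adds 6:
  { x₃ }  = Ω∖{ x₁, x₂, x₄, x₅ }
  { x₄ }  = Ω∖{ x₁, x₂, x₃, x₅ }
  { x₅ }  = Ω∖{ x₁, x₂, x₃, x₄ }
  { x₂, x₃ }  = Ω∖{ x₁, x₄, x₅ }
  { x₃, x₄ }  = Ω∖{ x₁, x₂, x₅ }
  { x₁, x₃, x₅ }  = { x₁, x₃ } ∪ { x₁, x₅ }
  |family| = 25
Iteration 4 (7 new):
  { x₁, x₄ }  = { x₄ } ∪ { x₁ }
  { x₂, x₄ }  = Ω∖{ x₁, x₃, x₅ }
  { x₂, x₅ }  = { x₂ } ∪ { x₅ }
  { x₃, x₅ }  = { x₅ } ∪ { x₃ }
  { x₁, x₂, x₄ }  = { x₁, x₂ } ∪ { x₄ }
  { x₁, x₃, x₄ }  = { x₃, x₄ } ∪ { x₁, x₃ }
  { x₂, x₃, x₅ }  = { x₅ } ∪ { x₂, x₃ }
  |family| = 32
Iteration 5: no new sets; the family is a σ-algebra.

σ(𝒞) = { {}, { x₁ }, { x₂ }, { x₃ }, { x₄ }, { x₅ }, { x₁, x₂ }, { x₁, x₃ }, { x₁, x₄ }, { x₁, x₅ }, { x₂, x₃ }, { x₂, x₄ }, { x₂, x₅ }, { x₃, x₄ }, { x₃, x₅ }, { x₄, x₅ }, { x₁, x₂, x₃ }, { x₁, x₂, x₄ }, { x₁, x₂, x₅ }, { x₁, x₃, x₄ }, { x₁, x₃, x₅ }, { x₁, x₄, x₅ }, { x₂, x₃, x₄ }, { x₂, x₃, x₅ }, { x₂, x₄, x₅ }, { x₃, x₄, x₅ }, { x₁, x₂, x₃, x₄ }, { x₁, x₂, x₃, x₅ }, { x₁, x₂, x₄, x₅ }, { x₁, x₃, x₄, x₅ }, { x₂, x₃, x₄, x₅ }, Ω }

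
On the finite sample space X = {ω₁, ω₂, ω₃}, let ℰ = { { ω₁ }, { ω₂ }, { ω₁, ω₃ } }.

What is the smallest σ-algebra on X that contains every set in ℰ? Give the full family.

Answer: σ(ℰ) = { {  }, { ω₁ }, { ω₂ }, { ω₃ }, { ω₁, ω₂ }, { ω₁, ω₃ }, { ω₂, ω₃ }, X }

Trace:
Initial family (5 sets): { {  }, { ω₁ }, { ω₂ }, { ω₁, ω₃ }, X }.
Round 1: +2 →
  { ω₁, ω₂ }  = { ω₂ } ∪ { ω₁ }
  { ω₂, ω₃ }  = { ω₁ }ᶜ
Round 2. New:
  { ω₃ }  = { ω₁, ω₂ }ᶜ
After Round 3 the family is unchanged; done.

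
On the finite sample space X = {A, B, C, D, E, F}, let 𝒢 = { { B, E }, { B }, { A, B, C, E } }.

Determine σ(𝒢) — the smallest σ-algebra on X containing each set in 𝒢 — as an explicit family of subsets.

Seed the family with 𝒢 together with ∅ and X: { ∅, { B }, { B, E }, { A, B, C, E }, X }.
Iteration 1. New:
  { D, F }  = X∖{ A, B, C, E }
  { A, C, D, F }  = X∖{ B, E }
  { A, C, D, E, F }  = X∖{ B }
  — 8 sets.
Iteration 2 (3 new):
  { B, D, F }  = { B } ∪ { D, F }
  { B, D, E, F }  = { B, E } ∪ { D, F }
  { A, B, C, D, F }  = { B } ∪ { A, C, D, F }
  — 11 sets.
Iteration 3 adds 3:
  { E }  = X∖{ A, B, C, D, F }
  { A, C }  = X∖{ B, D, E, F }
  { A, C, E }  = X∖{ B, D, F }
  — 14 sets.
Iteration 4. New:
  { A, B, C }  = { A, C } ∪ { B }
  { D, E, F }  = { D, F } ∪ { E }
  — 16 sets.
Iteration 5: stable.

Hence σ(𝒢) has 16 members: { ∅, { B }, { E }, { A, C }, { B, E }, { D, F }, { A, B, C }, { A, C, E }, { B, D, F }, { D, E, F }, { A, B, C, E }, { A, C, D, F }, { B, D, E, F }, { A, B, C, D, F }, { A, C, D, E, F }, X }.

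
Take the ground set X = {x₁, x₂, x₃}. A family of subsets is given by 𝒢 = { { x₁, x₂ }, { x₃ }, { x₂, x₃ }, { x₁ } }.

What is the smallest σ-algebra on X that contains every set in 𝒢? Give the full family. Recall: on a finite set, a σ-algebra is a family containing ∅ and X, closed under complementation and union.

Start: 𝒢 ∪ {∅, X} = { {}, { x₁ }, { x₃ }, { x₁, x₂ }, { x₂, x₃ }, X }.
Iteration 1 adds 1:
  { x₁, x₃ }  = { x₃ } ∪ { x₁ }
  (now 7)
Iteration 2 adds 1:
  { x₂ }  = complement { x₁, x₃ }
  (now 8)
Iteration 3: already closed under ᶜ and ∪.

|σ(𝒢)| = 8.  σ(𝒢) = { {}, { x₁ }, { x₂ }, { x₃ }, { x₁, x₂ }, { x₁, x₃ }, { x₂, x₃ }, X }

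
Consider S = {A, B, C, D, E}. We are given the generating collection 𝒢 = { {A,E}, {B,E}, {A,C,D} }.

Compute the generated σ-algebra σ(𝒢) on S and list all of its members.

σ(𝒢) (16 sets): { {}, {A}, {B}, {E}, {A,B}, {A,E}, {B,E}, {C,D}, {A,B,E}, {A,C,D}, {B,C,D}, {C,D,E}, {A,B,C,D}, {A,C,D,E}, {B,C,D,E}, S }

Derivation:
Initial family (5 sets): { {}, {A,E}, {B,E}, {A,C,D}, S }.
Round 1. New:
  {A,B,E}  = {B,E} ∪ {A,E}
  {B,C,D}  = {A,E}ᶜ
  {A,C,D,E}  = {A,C,D} ∪ {A,E}
  (now 8)
Round 2: +4 →
  {B}  = {A,C,D,E}ᶜ
  {C,D}  = {A,B,E}ᶜ
  {A,B,C,D}  = {A,C,D} ∪ {B,C,D}
  {B,C,D,E}  = {B,E} ∪ {B,C,D}
  (now 12)
Round 3: 2 new —
  {A}  = {B,C,D,E}ᶜ
  {E}  = {A,B,C,D}ᶜ
  (now 14)
Round 4: +2 →
  {A,B}  = {B} ∪ {A}
  {C,D,E}  = {C,D} ∪ {E}
  (now 16)
Round 5: closed — nothing new.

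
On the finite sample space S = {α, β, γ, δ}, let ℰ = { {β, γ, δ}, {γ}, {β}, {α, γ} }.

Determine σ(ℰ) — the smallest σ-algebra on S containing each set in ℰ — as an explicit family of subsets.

σ(ℰ) (16 sets): { ∅, {α}, {β}, {γ}, {δ}, {α, β}, {α, γ}, {α, δ}, {β, γ}, {β, δ}, {γ, δ}, {α, β, γ}, {α, β, δ}, {α, γ, δ}, {β, γ, δ}, S }

Working:
Seed the family with ℰ together with ∅ and S: { ∅, {β}, {γ}, {α, γ}, {β, γ, δ}, S }.
Iteration 1: +6 →
  {α}  = {β, γ, δ}ᶜ
  {β, γ}  = {γ} ∪ {β}
  {β, δ}  = {α, γ}ᶜ
  {α, β, γ}  = {α, γ} ∪ {β}
  {α, β, δ}  = {γ}ᶜ
  {α, γ, δ}  = {β}ᶜ
  (now 12)
Iteration 2: 3 new —
  {δ}  = {α, β, γ}ᶜ
  {α, β}  = {β} ∪ {α}
  {α, δ}  = {β, γ}ᶜ
  (now 15)
Iteration 3: 1 new —
  {γ, δ}  = {α, β}ᶜ
  (now 16)
Iteration 4: stable.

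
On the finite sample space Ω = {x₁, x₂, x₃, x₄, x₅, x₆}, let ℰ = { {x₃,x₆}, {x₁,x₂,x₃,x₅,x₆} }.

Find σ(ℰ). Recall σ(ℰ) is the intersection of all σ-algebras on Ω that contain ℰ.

|σ(ℰ)| = 8.  σ(ℰ) = { {}, {x₄}, {x₃,x₆}, {x₁,x₂,x₅}, {x₃,x₄,x₆}, {x₁,x₂,x₄,x₅}, {x₁,x₂,x₃,x₅,x₆}, Ω }

Derivation:
Initial family (4 sets): { {}, {x₃,x₆}, {x₁,x₂,x₃,x₅,x₆}, Ω }.
Iteration 1 (2 new):
  {x₄}  = ᶜ of {x₁,x₂,x₃,x₅,x₆}
  {x₁,x₂,x₄,x₅}  = ᶜ of {x₃,x₆}
  [6 total]
Iteration 2: +1 →
  {x₃,x₄,x₆}  = {x₃,x₆} ∪ {x₄}
  [7 total]
Iteration 3. New:
  {x₁,x₂,x₅}  = ᶜ of {x₃,x₄,x₆}
  [8 total]
Iteration 4: closed — nothing new.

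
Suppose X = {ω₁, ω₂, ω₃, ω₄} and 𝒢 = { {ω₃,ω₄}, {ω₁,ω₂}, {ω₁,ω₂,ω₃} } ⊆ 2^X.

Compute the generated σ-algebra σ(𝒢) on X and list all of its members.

Take S₀ = 𝒢 ∪ {∅, X} = { ∅, {ω₁,ω₂}, {ω₃,ω₄}, {ω₁,ω₂,ω₃}, X }.
Step 1 (1 new):
  {ω₄}  = X∖{ω₁,ω₂,ω₃}
Step 2 (1 new):
  {ω₁,ω₂,ω₄}  = {ω₄} ∪ {ω₁,ω₂}
Step 3 (1 new):
  {ω₃}  = X∖{ω₁,ω₂,ω₄}
Step 4: already closed under ᶜ and ∪.

Therefore σ(𝒢) = { ∅, {ω₃}, {ω₄}, {ω₁,ω₂}, {ω₃,ω₄}, {ω₁,ω₂,ω₃}, {ω₁,ω₂,ω₄}, X } (|σ(𝒢)| = 8).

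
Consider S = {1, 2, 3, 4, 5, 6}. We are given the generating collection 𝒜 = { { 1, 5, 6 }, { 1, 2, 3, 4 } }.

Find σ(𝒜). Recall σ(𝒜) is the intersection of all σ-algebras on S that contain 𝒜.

Start: 𝒜 ∪ {∅, S} = { {  }, { 1, 5, 6 }, { 1, 2, 3, 4 }, S }.
Round 1 adds 2:
  { 5, 6 }  = ᶜ of { 1, 2, 3, 4 }
  { 2, 3, 4 }  = ᶜ of { 1, 5, 6 }
  [6 total]
Round 2: +1 →
  { 2, 3, 4, 5, 6 }  = { 2, 3, 4 } ∪ { 5, 6 }
  [7 total]
Round 3: 1 new —
  { 1 }  = ᶜ of { 2, 3, 4, 5, 6 }
  [8 total]
Round 4 adds nothing — fixpoint reached.

|σ(𝒜)| = 8.  σ(𝒜) = { {  }, { 1 }, { 5, 6 }, { 1, 5, 6 }, { 2, 3, 4 }, { 1, 2, 3, 4 }, { 2, 3, 4, 5, 6 }, S }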